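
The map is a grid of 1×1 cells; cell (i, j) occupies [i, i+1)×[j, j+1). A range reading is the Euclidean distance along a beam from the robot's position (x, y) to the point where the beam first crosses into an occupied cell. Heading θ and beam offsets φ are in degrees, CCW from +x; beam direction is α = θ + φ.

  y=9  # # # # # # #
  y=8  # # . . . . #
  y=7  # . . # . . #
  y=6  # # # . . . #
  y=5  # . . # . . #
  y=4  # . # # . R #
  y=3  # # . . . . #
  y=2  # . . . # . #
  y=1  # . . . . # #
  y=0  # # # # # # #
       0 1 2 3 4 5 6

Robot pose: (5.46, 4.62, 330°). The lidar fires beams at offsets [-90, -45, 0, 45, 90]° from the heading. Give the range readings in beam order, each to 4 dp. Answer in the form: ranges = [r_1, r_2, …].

ranges = [1.8706, 2.0864, 0.6235, 0.5590, 1.0800]

beam 1: φ=-90°, α=240°
  cosα=-0.5000 sinα=-0.8660 | (5,4) | tMaxX 0.9200 tMaxY 0.7159 | tΔX 2.0000 tΔY 1.1547
    t=0.7159 [y] (5,3)
    t=0.9200 [x] (4,3)
    t=1.8706 [y] (4,2) — stop
  → r_1 = 1.8706
beam 2: φ=-45°, α=285°
  cosα=0.2588 sinα=-0.9659 | (5,4) | tMaxX 2.0864 tMaxY 0.6419 | tΔX 3.8637 tΔY 1.0353
    t=0.6419 [y] (5,3)
    t=1.6771 [y] (5,2)
    t=2.0864 [x] (6,2) — stop
  → r_2 = 2.0864
beam 3: φ=0°, α=330°
  cosα=0.8660 sinα=-0.5000 | (5,4) | tMaxX 0.6235 tMaxY 1.2400 | tΔX 1.1547 tΔY 2.0000
    t=0.6235 [x] (6,4) — stop
  → r_3 = 0.6235
beam 4: φ=45°, α=15°
  cosα=0.9659 sinα=0.2588 | (5,4) | tMaxX 0.5590 tMaxY 1.4682 | tΔX 1.0353 tΔY 3.8637
    t=0.5590 [x] (6,4) — stop
  → r_4 = 0.5590
beam 5: φ=90°, α=60°
  cosα=0.5000 sinα=0.8660 | (5,4) | tMaxX 1.0800 tMaxY 0.4388 | tΔX 2.0000 tΔY 1.1547
    t=0.4388 [y] (5,5)
    t=1.0800 [x] (6,5) — stop
  → r_5 = 1.0800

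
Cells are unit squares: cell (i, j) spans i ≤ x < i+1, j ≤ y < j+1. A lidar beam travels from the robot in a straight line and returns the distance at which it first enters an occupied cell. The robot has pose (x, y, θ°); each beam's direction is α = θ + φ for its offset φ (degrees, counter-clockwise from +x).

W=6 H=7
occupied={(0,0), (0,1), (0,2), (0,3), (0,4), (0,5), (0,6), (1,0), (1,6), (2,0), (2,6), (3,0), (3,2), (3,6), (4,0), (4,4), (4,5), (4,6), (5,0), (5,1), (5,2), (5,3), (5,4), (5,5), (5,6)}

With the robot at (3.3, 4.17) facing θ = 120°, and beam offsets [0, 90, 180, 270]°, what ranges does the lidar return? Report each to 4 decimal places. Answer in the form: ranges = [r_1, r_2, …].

ranges = [2.1131, 2.6558, 1.3510, 0.8083]

beam 1: φ=0°, α=120°
  cosα=-0.5000 sinα=0.8660 | (3,4) | tMaxX 0.6000 tMaxY 0.9584 | tΔX 2.0000 tΔY 1.1547
    t=0.6000 [x] (2,4)
    t=0.9584 [y] (2,5)
    t=2.1131 [y] (2,6) — stop
  → r_1 = 2.1131
beam 2: φ=90°, α=210°
  cosα=-0.8660 sinα=-0.5000 | (3,4) | tMaxX 0.3464 tMaxY 0.3400 | tΔX 1.1547 tΔY 2.0000
    t=0.3400 [y] (3,3)
    t=0.3464 [x] (2,3)
    t=1.5011 [x] (1,3)
    t=2.3400 [y] (1,2)
    t=2.6558 [x] (0,2) — stop
  → r_2 = 2.6558
beam 3: φ=180°, α=300°
  cosα=0.5000 sinα=-0.8660 | (3,4) | tMaxX 1.4000 tMaxY 0.1963 | tΔX 2.0000 tΔY 1.1547
    t=0.1963 [y] (3,3)
    t=1.3510 [y] (3,2) — stop
  → r_3 = 1.3510
beam 4: φ=270°, α=30°
  cosα=0.8660 sinα=0.5000 | (3,4) | tMaxX 0.8083 tMaxY 1.6600 | tΔX 1.1547 tΔY 2.0000
    t=0.8083 [x] (4,4) — stop
  → r_4 = 0.8083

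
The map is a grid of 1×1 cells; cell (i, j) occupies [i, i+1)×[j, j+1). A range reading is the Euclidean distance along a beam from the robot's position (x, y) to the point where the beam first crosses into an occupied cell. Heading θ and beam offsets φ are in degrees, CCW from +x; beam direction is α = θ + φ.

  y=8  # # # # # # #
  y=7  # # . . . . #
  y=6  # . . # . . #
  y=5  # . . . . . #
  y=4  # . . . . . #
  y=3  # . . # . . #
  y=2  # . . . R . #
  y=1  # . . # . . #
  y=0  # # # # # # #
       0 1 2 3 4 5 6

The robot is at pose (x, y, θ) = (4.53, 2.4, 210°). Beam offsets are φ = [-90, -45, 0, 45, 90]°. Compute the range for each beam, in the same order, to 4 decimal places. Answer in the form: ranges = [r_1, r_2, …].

beam 1: φ=-90°, α=120°
  cosα=-0.5000 sinα=0.8660 | (4,2) | tMaxX 1.0600 tMaxY 0.6928 | tΔX 2.0000 tΔY 1.1547
    t=0.6928 [y] (4,3)
    t=1.0600 [x] (3,3) — stop
  → r_1 = 1.0600
beam 2: φ=-45°, α=165°
  cosα=-0.9659 sinα=0.2588 | (4,2) | tMaxX 0.5487 tMaxY 2.3182 | tΔX 1.0353 tΔY 3.8637
    t=0.5487 [x] (3,2)
    t=1.5840 [x] (2,2)
    t=2.3182 [y] (2,3)
    t=2.6192 [x] (1,3)
    t=3.6545 [x] (0,3) — stop
  → r_2 = 3.6545
beam 3: φ=0°, α=210°
  cosα=-0.8660 sinα=-0.5000 | (4,2) | tMaxX 0.6120 tMaxY 0.8000 | tΔX 1.1547 tΔY 2.0000
    t=0.6120 [x] (3,2)
    t=0.8000 [y] (3,1) — stop
  → r_3 = 0.8000
beam 4: φ=45°, α=255°
  cosα=-0.2588 sinα=-0.9659 | (4,2) | tMaxX 2.0478 tMaxY 0.4141 | tΔX 3.8637 tΔY 1.0353
    t=0.4141 [y] (4,1)
    t=1.4494 [y] (4,0) — stop
  → r_4 = 1.4494
beam 5: φ=90°, α=300°
  cosα=0.5000 sinα=-0.8660 | (4,2) | tMaxX 0.9400 tMaxY 0.4619 | tΔX 2.0000 tΔY 1.1547
    t=0.4619 [y] (4,1)
    t=0.9400 [x] (5,1)
    t=1.6166 [y] (5,0) — stop
  → r_5 = 1.6166

ranges = [1.0600, 3.6545, 0.8000, 1.4494, 1.6166]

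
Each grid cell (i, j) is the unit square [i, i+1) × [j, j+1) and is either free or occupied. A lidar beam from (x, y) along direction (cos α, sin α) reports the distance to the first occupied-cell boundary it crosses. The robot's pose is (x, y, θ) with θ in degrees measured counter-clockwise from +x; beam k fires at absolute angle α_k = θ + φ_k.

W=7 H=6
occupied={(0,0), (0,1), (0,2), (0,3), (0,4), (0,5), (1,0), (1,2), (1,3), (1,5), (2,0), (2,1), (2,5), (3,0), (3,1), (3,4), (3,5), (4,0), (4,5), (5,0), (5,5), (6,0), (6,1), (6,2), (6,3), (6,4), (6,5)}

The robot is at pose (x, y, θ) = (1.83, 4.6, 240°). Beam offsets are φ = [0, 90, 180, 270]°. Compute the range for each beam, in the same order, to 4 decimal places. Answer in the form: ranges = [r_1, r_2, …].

ranges = [0.6928, 4.8151, 0.4619, 0.8000]

beam 1: φ=0°, α=240°
  cosα=-0.5000 sinα=-0.8660 | (1,4) | tMaxX 1.6600 tMaxY 0.6928 | tΔX 2.0000 tΔY 1.1547
    t=0.6928 [y] (1,3) — stop
  → r_1 = 0.6928
beam 2: φ=90°, α=330°
  cosα=0.8660 sinα=-0.5000 | (1,4) | tMaxX 0.1963 tMaxY 1.2000 | tΔX 1.1547 tΔY 2.0000
    t=0.1963 [x] (2,4)
    t=1.2000 [y] (2,3)
    t=1.3510 [x] (3,3)
    t=2.5057 [x] (4,3)
    t=3.2000 [y] (4,2)
    t=3.6604 [x] (5,2)
    t=4.8151 [x] (6,2) — stop
  → r_2 = 4.8151
beam 3: φ=180°, α=60°
  cosα=0.5000 sinα=0.8660 | (1,4) | tMaxX 0.3400 tMaxY 0.4619 | tΔX 2.0000 tΔY 1.1547
    t=0.3400 [x] (2,4)
    t=0.4619 [y] (2,5) — stop
  → r_3 = 0.4619
beam 4: φ=270°, α=150°
  cosα=-0.8660 sinα=0.5000 | (1,4) | tMaxX 0.9584 tMaxY 0.8000 | tΔX 1.1547 tΔY 2.0000
    t=0.8000 [y] (1,5) — stop
  → r_4 = 0.8000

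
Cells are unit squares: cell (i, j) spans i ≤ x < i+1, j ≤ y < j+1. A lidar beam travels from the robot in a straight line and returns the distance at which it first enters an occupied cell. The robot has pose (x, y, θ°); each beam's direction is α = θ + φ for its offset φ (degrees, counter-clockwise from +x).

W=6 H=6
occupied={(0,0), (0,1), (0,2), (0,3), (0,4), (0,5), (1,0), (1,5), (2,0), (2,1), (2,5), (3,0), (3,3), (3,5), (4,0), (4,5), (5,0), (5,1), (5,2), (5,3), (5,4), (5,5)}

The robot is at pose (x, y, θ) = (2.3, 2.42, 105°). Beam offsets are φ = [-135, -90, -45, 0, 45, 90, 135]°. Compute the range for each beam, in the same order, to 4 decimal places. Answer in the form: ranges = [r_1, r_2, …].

beam 1: φ=-135°, α=330°
  direction (0.8660, -0.5000); cell (2,2); t to first gridline: x 0.8083, y 0.8400 (then +1.1547 / +2.0000)
    (3,2) via x @ 0.8083
    (3,1) via y @ 0.8400
    (4,1) via x @ 1.9630
    (4,0) via y @ 2.8400  # hit
  → r_1 = 2.8400
beam 2: φ=-90°, α=15°
  direction (0.9659, 0.2588); cell (2,2); t to first gridline: x 0.7247, y 2.2409 (then +1.0353 / +3.8637)
    (3,2) via x @ 0.7247
    (4,2) via x @ 1.7600
    (4,3) via y @ 2.2409
    (5,3) via x @ 2.7952  # hit
  → r_2 = 2.7952
beam 3: φ=-45°, α=60°
  direction (0.5000, 0.8660); cell (2,2); t to first gridline: x 1.4000, y 0.6697 (then +2.0000 / +1.1547)
    (2,3) via y @ 0.6697
    (3,3) via x @ 1.4000  # hit
  → r_3 = 1.4000
beam 4: φ=0°, α=105°
  direction (-0.2588, 0.9659); cell (2,2); t to first gridline: x 1.1591, y 0.6005 (then +3.8637 / +1.0353)
    (2,3) via y @ 0.6005
    (1,3) via x @ 1.1591
    (1,4) via y @ 1.6357
    (1,5) via y @ 2.6710  # hit
  → r_4 = 2.6710
beam 5: φ=45°, α=150°
  direction (-0.8660, 0.5000); cell (2,2); t to first gridline: x 0.3464, y 1.1600 (then +1.1547 / +2.0000)
    (1,2) via x @ 0.3464
    (1,3) via y @ 1.1600
    (0,3) via x @ 1.5011  # hit
  → r_5 = 1.5011
beam 6: φ=90°, α=195°
  direction (-0.9659, -0.2588); cell (2,2); t to first gridline: x 0.3106, y 1.6228 (then +1.0353 / +3.8637)
    (1,2) via x @ 0.3106
    (0,2) via x @ 1.3459  # hit
  → r_6 = 1.3459
beam 7: φ=135°, α=240°
  direction (-0.5000, -0.8660); cell (2,2); t to first gridline: x 0.6000, y 0.4850 (then +2.0000 / +1.1547)
    (2,1) via y @ 0.4850  # hit
  → r_7 = 0.4850

ranges = [2.8400, 2.7952, 1.4000, 2.6710, 1.5011, 1.3459, 0.4850]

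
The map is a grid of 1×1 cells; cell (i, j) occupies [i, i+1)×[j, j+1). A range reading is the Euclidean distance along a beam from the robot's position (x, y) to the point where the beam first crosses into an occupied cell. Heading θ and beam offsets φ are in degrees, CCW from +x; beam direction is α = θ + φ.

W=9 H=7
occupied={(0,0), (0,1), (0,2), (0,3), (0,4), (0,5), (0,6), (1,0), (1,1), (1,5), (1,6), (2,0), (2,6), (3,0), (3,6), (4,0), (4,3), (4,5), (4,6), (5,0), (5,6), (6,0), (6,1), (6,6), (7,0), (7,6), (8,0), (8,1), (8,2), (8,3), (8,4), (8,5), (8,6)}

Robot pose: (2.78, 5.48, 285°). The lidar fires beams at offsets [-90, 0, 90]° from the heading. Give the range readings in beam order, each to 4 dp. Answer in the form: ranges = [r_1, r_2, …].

ranges = [0.8075, 4.6380, 1.2630]

beam 1: φ=-90°, α=195°
  direction (-0.9659, -0.2588); cell (2,5); t to first gridline: x 0.8075, y 1.8546 (then +1.0353 / +3.8637)
    (1,5) via x @ 0.8075  # hit
  → r_1 = 0.8075
beam 2: φ=0°, α=285°
  direction (0.2588, -0.9659); cell (2,5); t to first gridline: x 0.8500, y 0.4969 (then +3.8637 / +1.0353)
    (2,4) via y @ 0.4969
    (3,4) via x @ 0.8500
    (3,3) via y @ 1.5322
    (3,2) via y @ 2.5675
    (3,1) via y @ 3.6028
    (3,0) via y @ 4.6380  # hit
  → r_2 = 4.6380
beam 3: φ=90°, α=15°
  direction (0.9659, 0.2588); cell (2,5); t to first gridline: x 0.2278, y 2.0091 (then +1.0353 / +3.8637)
    (3,5) via x @ 0.2278
    (4,5) via x @ 1.2630  # hit
  → r_3 = 1.2630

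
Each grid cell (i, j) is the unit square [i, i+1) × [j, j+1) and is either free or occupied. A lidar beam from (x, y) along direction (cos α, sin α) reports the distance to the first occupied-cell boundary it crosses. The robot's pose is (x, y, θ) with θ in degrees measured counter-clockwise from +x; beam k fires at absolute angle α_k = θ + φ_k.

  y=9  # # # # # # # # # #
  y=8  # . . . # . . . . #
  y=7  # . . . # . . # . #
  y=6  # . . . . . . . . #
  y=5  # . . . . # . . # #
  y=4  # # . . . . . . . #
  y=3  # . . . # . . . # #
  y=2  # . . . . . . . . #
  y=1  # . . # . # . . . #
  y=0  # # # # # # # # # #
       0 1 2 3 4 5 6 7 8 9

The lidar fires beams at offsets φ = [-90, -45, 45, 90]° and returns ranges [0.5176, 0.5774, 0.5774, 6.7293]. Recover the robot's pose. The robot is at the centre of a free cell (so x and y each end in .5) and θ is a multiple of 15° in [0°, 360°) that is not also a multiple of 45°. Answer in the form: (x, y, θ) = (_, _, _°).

The pose lattice has 54·16 = 864 candidates. Test each by forward raycasting.
  (8.5, 8.5, 255°): beam 1 = 1.9319 ≠ 0.5176 ✗
  (6.5, 5.5, 60°): beam 1 = 2.8868 ≠ 0.5176 ✗
  (7.5, 4.5, 255°): beam 1 = 1.9319 ≠ 0.5176 ✗
  (7.5, 4.5, 150°): beam 1 = 1.0000 ≠ 0.5176 ✗
  …
  (1.5, 5.5, 255°): r_1=0.5176, r_2=0.5774, r_3=0.5774, r_4=6.7293 — all match ✓
No second candidate reproduces the full scan.

(x, y, θ) = (1.5, 5.5, 255°)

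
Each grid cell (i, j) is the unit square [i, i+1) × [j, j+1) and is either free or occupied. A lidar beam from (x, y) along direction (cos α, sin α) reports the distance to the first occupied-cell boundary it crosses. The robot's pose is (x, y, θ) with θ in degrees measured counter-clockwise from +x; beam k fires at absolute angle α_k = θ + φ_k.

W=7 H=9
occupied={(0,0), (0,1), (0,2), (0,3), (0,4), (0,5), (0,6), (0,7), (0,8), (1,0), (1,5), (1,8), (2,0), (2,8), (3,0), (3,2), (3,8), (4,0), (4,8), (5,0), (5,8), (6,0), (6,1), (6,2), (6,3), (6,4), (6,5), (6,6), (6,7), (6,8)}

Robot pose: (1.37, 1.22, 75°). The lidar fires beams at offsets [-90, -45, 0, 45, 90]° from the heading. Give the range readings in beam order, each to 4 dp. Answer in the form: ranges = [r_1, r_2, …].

ranges = [0.8500, 1.8822, 7.0192, 0.7400, 0.3831]

beam 1: φ=-90°, α=345°
  direction (0.9659, -0.2588); cell (1,1); t to first gridline: x 0.6522, y 0.8500 (then +1.0353 / +3.8637)
    (2,1) via x @ 0.6522
    (2,0) via y @ 0.8500  # hit
  → r_1 = 0.8500
beam 2: φ=-45°, α=30°
  direction (0.8660, 0.5000); cell (1,1); t to first gridline: x 0.7275, y 1.5600 (then +1.1547 / +2.0000)
    (2,1) via x @ 0.7275
    (2,2) via y @ 1.5600
    (3,2) via x @ 1.8822  # hit
  → r_2 = 1.8822
beam 3: φ=0°, α=75°
  direction (0.2588, 0.9659); cell (1,1); t to first gridline: x 2.4341, y 0.8075 (then +3.8637 / +1.0353)
    (1,2) via y @ 0.8075
    (1,3) via y @ 1.8428
    (2,3) via x @ 2.4341
    (2,4) via y @ 2.8781
    (2,5) via y @ 3.9133
    (2,6) via y @ 4.9486
    (2,7) via y @ 5.9839
    (3,7) via x @ 6.2978
    (3,8) via y @ 7.0192  # hit
  → r_3 = 7.0192
beam 4: φ=45°, α=120°
  direction (-0.5000, 0.8660); cell (1,1); t to first gridline: x 0.7400, y 0.9007 (then +2.0000 / +1.1547)
    (0,1) via x @ 0.7400  # hit
  → r_4 = 0.7400
beam 5: φ=90°, α=165°
  direction (-0.9659, 0.2588); cell (1,1); t to first gridline: x 0.3831, y 3.0137 (then +1.0353 / +3.8637)
    (0,1) via x @ 0.3831  # hit
  → r_5 = 0.3831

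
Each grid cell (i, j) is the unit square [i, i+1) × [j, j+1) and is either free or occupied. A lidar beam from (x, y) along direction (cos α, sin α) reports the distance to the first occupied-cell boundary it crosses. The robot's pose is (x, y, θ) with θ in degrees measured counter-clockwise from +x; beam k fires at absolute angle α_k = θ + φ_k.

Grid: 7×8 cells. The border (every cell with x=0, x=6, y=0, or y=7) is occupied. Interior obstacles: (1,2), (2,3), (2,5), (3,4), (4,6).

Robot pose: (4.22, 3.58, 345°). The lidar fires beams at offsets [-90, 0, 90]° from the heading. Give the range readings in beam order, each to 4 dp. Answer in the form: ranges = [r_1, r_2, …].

beam 1: φ=-90°, α=255°
  direction (-0.2588, -0.9659); cell (4,3); t to first gridline: x 0.8500, y 0.6005 (then +3.8637 / +1.0353)
    (4,2) via y @ 0.6005
    (3,2) via x @ 0.8500
    (3,1) via y @ 1.6357
    (3,0) via y @ 2.6710  # hit
  → r_1 = 2.6710
beam 2: φ=0°, α=345°
  direction (0.9659, -0.2588); cell (4,3); t to first gridline: x 0.8075, y 2.2409 (then +1.0353 / +3.8637)
    (5,3) via x @ 0.8075
    (6,3) via x @ 1.8428  # hit
  → r_2 = 1.8428
beam 3: φ=90°, α=75°
  direction (0.2588, 0.9659); cell (4,3); t to first gridline: x 3.0137, y 0.4348 (then +3.8637 / +1.0353)
    (4,4) via y @ 0.4348
    (4,5) via y @ 1.4701
    (4,6) via y @ 2.5054  # hit
  → r_3 = 2.5054

ranges = [2.6710, 1.8428, 2.5054]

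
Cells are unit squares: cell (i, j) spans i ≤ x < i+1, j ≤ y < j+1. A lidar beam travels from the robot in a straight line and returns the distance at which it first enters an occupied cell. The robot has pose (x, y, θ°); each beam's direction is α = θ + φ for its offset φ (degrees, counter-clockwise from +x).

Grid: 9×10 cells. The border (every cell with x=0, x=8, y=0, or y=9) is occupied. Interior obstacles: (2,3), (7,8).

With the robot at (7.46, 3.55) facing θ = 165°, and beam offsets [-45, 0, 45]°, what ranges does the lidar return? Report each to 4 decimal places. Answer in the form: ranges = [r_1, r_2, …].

beam 1: φ=-45°, α=120°
  direction (-0.5000, 0.8660); cell (7,3); t to first gridline: x 0.9200, y 0.5196 (then +2.0000 / +1.1547)
    (7,4) via y @ 0.5196
    (6,4) via x @ 0.9200
    (6,5) via y @ 1.6743
    (6,6) via y @ 2.8290
    (5,6) via x @ 2.9200
    (5,7) via y @ 3.9837
    (4,7) via x @ 4.9200
    (4,8) via y @ 5.1384
    (4,9) via y @ 6.2931  # hit
  → r_1 = 6.2931
beam 2: φ=0°, α=165°
  direction (-0.9659, 0.2588); cell (7,3); t to first gridline: x 0.4762, y 1.7387 (then +1.0353 / +3.8637)
    (6,3) via x @ 0.4762
    (5,3) via x @ 1.5115
    (5,4) via y @ 1.7387
    (4,4) via x @ 2.5468
    (3,4) via x @ 3.5821
    (2,4) via x @ 4.6173
    (2,5) via y @ 5.6024
    (1,5) via x @ 5.6526
    (0,5) via x @ 6.6879  # hit
  → r_2 = 6.6879
beam 3: φ=45°, α=210°
  direction (-0.8660, -0.5000); cell (7,3); t to first gridline: x 0.5312, y 1.1000 (then +1.1547 / +2.0000)
    (6,3) via x @ 0.5312
    (6,2) via y @ 1.1000
    (5,2) via x @ 1.6859
    (4,2) via x @ 2.8406
    (4,1) via y @ 3.1000
    (3,1) via x @ 3.9953
    (3,0) via y @ 5.1000  # hit
  → r_3 = 5.1000

ranges = [6.2931, 6.6879, 5.1000]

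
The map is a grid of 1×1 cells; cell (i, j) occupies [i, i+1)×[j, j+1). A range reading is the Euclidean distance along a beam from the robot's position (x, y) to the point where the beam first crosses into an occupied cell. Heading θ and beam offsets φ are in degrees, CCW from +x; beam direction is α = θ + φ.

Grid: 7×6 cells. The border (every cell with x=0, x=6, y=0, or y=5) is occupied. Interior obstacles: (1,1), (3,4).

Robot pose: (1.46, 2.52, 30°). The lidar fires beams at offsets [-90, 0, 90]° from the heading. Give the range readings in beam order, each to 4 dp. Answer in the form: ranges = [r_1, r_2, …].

beam 1: φ=-90°, α=300°
  cosα=0.5000 sinα=-0.8660 | (1,2) | tMaxX 1.0800 tMaxY 0.6004 | tΔX 2.0000 tΔY 1.1547
    t=0.6004 [y] (1,1) — stop
  → r_1 = 0.6004
beam 2: φ=0°, α=30°
  cosα=0.8660 sinα=0.5000 | (1,2) | tMaxX 0.6235 tMaxY 0.9600 | tΔX 1.1547 tΔY 2.0000
    t=0.6235 [x] (2,2)
    t=0.9600 [y] (2,3)
    t=1.7782 [x] (3,3)
    t=2.9329 [x] (4,3)
    t=2.9600 [y] (4,4)
    t=4.0876 [x] (5,4)
    t=4.9600 [y] (5,5) — stop
  → r_2 = 4.9600
beam 3: φ=90°, α=120°
  cosα=-0.5000 sinα=0.8660 | (1,2) | tMaxX 0.9200 tMaxY 0.5543 | tΔX 2.0000 tΔY 1.1547
    t=0.5543 [y] (1,3)
    t=0.9200 [x] (0,3) — stop
  → r_3 = 0.9200

ranges = [0.6004, 4.9600, 0.9200]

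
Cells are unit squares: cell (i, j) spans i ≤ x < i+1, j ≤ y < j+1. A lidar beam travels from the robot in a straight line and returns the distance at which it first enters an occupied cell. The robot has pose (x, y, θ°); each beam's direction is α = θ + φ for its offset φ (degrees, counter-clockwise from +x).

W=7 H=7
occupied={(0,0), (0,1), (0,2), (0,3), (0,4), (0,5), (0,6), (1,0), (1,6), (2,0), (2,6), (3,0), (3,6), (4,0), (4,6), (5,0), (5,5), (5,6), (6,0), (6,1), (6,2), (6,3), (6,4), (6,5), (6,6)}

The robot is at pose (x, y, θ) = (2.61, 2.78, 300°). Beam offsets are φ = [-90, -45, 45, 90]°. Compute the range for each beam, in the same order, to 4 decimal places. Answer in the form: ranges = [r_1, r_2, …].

ranges = [1.8591, 1.8428, 3.5096, 3.9144]

beam 1: φ=-90°, α=210°
  d=(-0.8660,-0.5000)  start (2,2)  tX=0.7044 tY=1.5600  stride 1/|dx|=1.1547 1/|dy|=2.0000
    cross x-line → (1,2), t=0.7044
    cross y-line → (1,1), t=1.5600
    cross x-line → (0,1), t=1.8591 (wall)
  → r_1 = 1.8591
beam 2: φ=-45°, α=255°
  d=(-0.2588,-0.9659)  start (2,2)  tX=2.3569 tY=0.8075  stride 1/|dx|=3.8637 1/|dy|=1.0353
    cross y-line → (2,1), t=0.8075
    cross y-line → (2,0), t=1.8428 (wall)
  → r_2 = 1.8428
beam 3: φ=45°, α=345°
  d=(0.9659,-0.2588)  start (2,2)  tX=0.4038 tY=3.0137  stride 1/|dx|=1.0353 1/|dy|=3.8637
    cross x-line → (3,2), t=0.4038
    cross x-line → (4,2), t=1.4390
    cross x-line → (5,2), t=2.4743
    cross y-line → (5,1), t=3.0137
    cross x-line → (6,1), t=3.5096 (wall)
  → r_3 = 3.5096
beam 4: φ=90°, α=30°
  d=(0.8660,0.5000)  start (2,2)  tX=0.4503 tY=0.4400  stride 1/|dx|=1.1547 1/|dy|=2.0000
    cross y-line → (2,3), t=0.4400
    cross x-line → (3,3), t=0.4503
    cross x-line → (4,3), t=1.6050
    cross y-line → (4,4), t=2.4400
    cross x-line → (5,4), t=2.7597
    cross x-line → (6,4), t=3.9144 (wall)
  → r_4 = 3.9144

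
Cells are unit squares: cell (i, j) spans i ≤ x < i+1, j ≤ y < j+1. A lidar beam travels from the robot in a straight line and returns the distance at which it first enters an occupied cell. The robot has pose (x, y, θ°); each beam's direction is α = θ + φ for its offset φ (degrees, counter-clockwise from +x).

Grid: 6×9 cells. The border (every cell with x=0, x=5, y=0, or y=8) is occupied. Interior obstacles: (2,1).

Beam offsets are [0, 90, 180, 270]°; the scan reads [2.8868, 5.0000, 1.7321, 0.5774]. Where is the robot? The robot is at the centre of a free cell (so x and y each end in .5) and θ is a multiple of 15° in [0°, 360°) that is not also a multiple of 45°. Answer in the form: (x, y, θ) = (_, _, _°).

Enumerate (i+0.5, j+0.5, θ) over the 27 free cells and 16 admissible headings. For each, cast all 4 beams and compare to the given ranges.
  (3.5, 3.5, 15°): beam 1 = 1.5529 ≠ 2.8868 ✗
  (4.5, 6.5, 165°): beam 1 = 3.6235 ≠ 2.8868 ✗
  (3.5, 3.5, 30°): beam 1 = 1.7321 ≠ 2.8868 ✗
  (3.5, 2.5, 240°): beam 1 = 1.0000 ≠ 2.8868 ✗
  …
  (2.5, 2.5, 330°): r_1=2.8868, r_2=5.0000, r_3=1.7321, r_4=0.5774 — all match ✓
Unique over the lattice → pose = (2.5, 2.5, 330°).

(x, y, θ) = (2.5, 2.5, 330°)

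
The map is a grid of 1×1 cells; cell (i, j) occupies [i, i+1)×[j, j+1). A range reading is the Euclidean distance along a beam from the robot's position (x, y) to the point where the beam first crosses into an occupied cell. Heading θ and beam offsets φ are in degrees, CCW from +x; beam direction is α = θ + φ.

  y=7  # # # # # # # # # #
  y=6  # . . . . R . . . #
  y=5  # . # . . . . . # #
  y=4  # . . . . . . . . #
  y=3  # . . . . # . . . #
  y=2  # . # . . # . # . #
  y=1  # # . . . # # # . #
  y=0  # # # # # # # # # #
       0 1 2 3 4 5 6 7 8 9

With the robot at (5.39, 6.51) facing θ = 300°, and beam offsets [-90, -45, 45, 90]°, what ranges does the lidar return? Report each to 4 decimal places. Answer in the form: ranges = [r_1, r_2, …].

ranges = [2.7597, 5.7044, 2.7021, 0.9800]

beam 1: φ=-90°, α=210°
  direction (-0.8660, -0.5000); cell (5,6); t to first gridline: x 0.4503, y 1.0200 (then +1.1547 / +2.0000)
    (4,6) via x @ 0.4503
    (4,5) via y @ 1.0200
    (3,5) via x @ 1.6050
    (2,5) via x @ 2.7597  # hit
  → r_1 = 2.7597
beam 2: φ=-45°, α=255°
  direction (-0.2588, -0.9659); cell (5,6); t to first gridline: x 1.5068, y 0.5280 (then +3.8637 / +1.0353)
    (5,5) via y @ 0.5280
    (4,5) via x @ 1.5068
    (4,4) via y @ 1.5633
    (4,3) via y @ 2.5985
    (4,2) via y @ 3.6338
    (4,1) via y @ 4.6691
    (3,1) via x @ 5.3705
    (3,0) via y @ 5.7044  # hit
  → r_2 = 5.7044
beam 3: φ=45°, α=345°
  direction (0.9659, -0.2588); cell (5,6); t to first gridline: x 0.6315, y 1.9705 (then +1.0353 / +3.8637)
    (6,6) via x @ 0.6315
    (7,6) via x @ 1.6668
    (7,5) via y @ 1.9705
    (8,5) via x @ 2.7021  # hit
  → r_3 = 2.7021
beam 4: φ=90°, α=30°
  direction (0.8660, 0.5000); cell (5,6); t to first gridline: x 0.7044, y 0.9800 (then +1.1547 / +2.0000)
    (6,6) via x @ 0.7044
    (6,7) via y @ 0.9800  # hit
  → r_4 = 0.9800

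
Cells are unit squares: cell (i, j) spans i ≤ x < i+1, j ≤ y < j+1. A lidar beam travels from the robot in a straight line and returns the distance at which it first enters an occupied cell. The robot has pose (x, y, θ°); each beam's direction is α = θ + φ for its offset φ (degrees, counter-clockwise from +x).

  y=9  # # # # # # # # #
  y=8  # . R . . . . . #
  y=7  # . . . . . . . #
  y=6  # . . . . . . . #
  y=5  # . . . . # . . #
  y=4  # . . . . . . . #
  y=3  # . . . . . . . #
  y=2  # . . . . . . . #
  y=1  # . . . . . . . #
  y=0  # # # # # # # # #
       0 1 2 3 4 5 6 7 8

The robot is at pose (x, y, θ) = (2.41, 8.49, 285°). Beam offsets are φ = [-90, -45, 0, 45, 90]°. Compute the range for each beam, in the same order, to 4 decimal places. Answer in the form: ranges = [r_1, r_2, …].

ranges = [1.4597, 2.8200, 7.7542, 6.4548, 1.9705]

beam 1: φ=-90°, α=195°
  dir = (cos 195°, sin 195°) = (-0.9659, -0.2588); from cell (2,8)
  next x-line at t=0.4245, next y-line at t=1.8932; Δt_x=1.0353, Δt_y=3.8637
    x: enter (1,8) at t=0.4245
    x: enter (0,8) at t=1.4597 ← occupied
  → r_1 = 1.4597
beam 2: φ=-45°, α=240°
  dir = (cos 240°, sin 240°) = (-0.5000, -0.8660); from cell (2,8)
  next x-line at t=0.8200, next y-line at t=0.5658; Δt_x=2.0000, Δt_y=1.1547
    y: enter (2,7) at t=0.5658
    x: enter (1,7) at t=0.8200
    y: enter (1,6) at t=1.7205
    x: enter (0,6) at t=2.8200 ← occupied
  → r_2 = 2.8200
beam 3: φ=0°, α=285°
  dir = (cos 285°, sin 285°) = (0.2588, -0.9659); from cell (2,8)
  next x-line at t=2.2796, next y-line at t=0.5073; Δt_x=3.8637, Δt_y=1.0353
    y: enter (2,7) at t=0.5073
    y: enter (2,6) at t=1.5426
    x: enter (3,6) at t=2.2796
    y: enter (3,5) at t=2.5778
    y: enter (3,4) at t=3.6131
    y: enter (3,3) at t=4.6484
    y: enter (3,2) at t=5.6837
    x: enter (4,2) at t=6.1433
    y: enter (4,1) at t=6.7189
    y: enter (4,0) at t=7.7542 ← occupied
  → r_3 = 7.7542
beam 4: φ=45°, α=330°
  dir = (cos 330°, sin 330°) = (0.8660, -0.5000); from cell (2,8)
  next x-line at t=0.6813, next y-line at t=0.9800; Δt_x=1.1547, Δt_y=2.0000
    x: enter (3,8) at t=0.6813
    y: enter (3,7) at t=0.9800
    x: enter (4,7) at t=1.8360
    y: enter (4,6) at t=2.9800
    x: enter (5,6) at t=2.9907
    x: enter (6,6) at t=4.1454
    y: enter (6,5) at t=4.9800
    x: enter (7,5) at t=5.3001
    x: enter (8,5) at t=6.4548 ← occupied
  → r_4 = 6.4548
beam 5: φ=90°, α=15°
  dir = (cos 15°, sin 15°) = (0.9659, 0.2588); from cell (2,8)
  next x-line at t=0.6108, next y-line at t=1.9705; Δt_x=1.0353, Δt_y=3.8637
    x: enter (3,8) at t=0.6108
    x: enter (4,8) at t=1.6461
    y: enter (4,9) at t=1.9705 ← occupied
  → r_5 = 1.9705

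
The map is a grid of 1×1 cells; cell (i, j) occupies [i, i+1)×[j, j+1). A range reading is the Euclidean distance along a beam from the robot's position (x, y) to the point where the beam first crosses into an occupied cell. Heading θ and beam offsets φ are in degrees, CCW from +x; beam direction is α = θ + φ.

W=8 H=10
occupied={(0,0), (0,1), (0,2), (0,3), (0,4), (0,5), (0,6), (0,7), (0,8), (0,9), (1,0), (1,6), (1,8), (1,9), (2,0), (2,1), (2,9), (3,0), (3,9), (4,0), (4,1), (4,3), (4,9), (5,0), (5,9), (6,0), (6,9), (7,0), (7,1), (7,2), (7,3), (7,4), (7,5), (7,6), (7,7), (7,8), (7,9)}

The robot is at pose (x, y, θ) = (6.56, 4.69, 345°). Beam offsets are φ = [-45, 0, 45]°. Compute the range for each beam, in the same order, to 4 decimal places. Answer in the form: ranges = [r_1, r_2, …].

beam 1: φ=-45°, α=300°
  d=(0.5000,-0.8660)  start (6,4)  tX=0.8800 tY=0.7967  stride 1/|dx|=2.0000 1/|dy|=1.1547
    cross y-line → (6,3), t=0.7967
    cross x-line → (7,3), t=0.8800 (wall)
  → r_1 = 0.8800
beam 2: φ=0°, α=345°
  d=(0.9659,-0.2588)  start (6,4)  tX=0.4555 tY=2.6660  stride 1/|dx|=1.0353 1/|dy|=3.8637
    cross x-line → (7,4), t=0.4555 (wall)
  → r_2 = 0.4555
beam 3: φ=45°, α=30°
  d=(0.8660,0.5000)  start (6,4)  tX=0.5081 tY=0.6200  stride 1/|dx|=1.1547 1/|dy|=2.0000
    cross x-line → (7,4), t=0.5081 (wall)
  → r_3 = 0.5081

ranges = [0.8800, 0.4555, 0.5081]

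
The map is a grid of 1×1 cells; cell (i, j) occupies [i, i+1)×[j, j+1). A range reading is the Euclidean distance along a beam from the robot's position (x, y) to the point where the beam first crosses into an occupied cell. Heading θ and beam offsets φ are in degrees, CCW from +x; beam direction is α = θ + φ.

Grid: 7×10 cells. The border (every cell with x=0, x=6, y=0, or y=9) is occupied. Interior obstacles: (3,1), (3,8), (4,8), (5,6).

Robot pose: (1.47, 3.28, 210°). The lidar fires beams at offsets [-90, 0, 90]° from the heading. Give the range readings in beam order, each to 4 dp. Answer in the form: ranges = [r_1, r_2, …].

ranges = [0.9400, 0.5427, 2.6327]

beam 1: φ=-90°, α=120°
  direction (-0.5000, 0.8660); cell (1,3); t to first gridline: x 0.9400, y 0.8314 (then +2.0000 / +1.1547)
    (1,4) via y @ 0.8314
    (0,4) via x @ 0.9400  # hit
  → r_1 = 0.9400
beam 2: φ=0°, α=210°
  direction (-0.8660, -0.5000); cell (1,3); t to first gridline: x 0.5427, y 0.5600 (then +1.1547 / +2.0000)
    (0,3) via x @ 0.5427  # hit
  → r_2 = 0.5427
beam 3: φ=90°, α=300°
  direction (0.5000, -0.8660); cell (1,3); t to first gridline: x 1.0600, y 0.3233 (then +2.0000 / +1.1547)
    (1,2) via y @ 0.3233
    (2,2) via x @ 1.0600
    (2,1) via y @ 1.4780
    (2,0) via y @ 2.6327  # hit
  → r_3 = 2.6327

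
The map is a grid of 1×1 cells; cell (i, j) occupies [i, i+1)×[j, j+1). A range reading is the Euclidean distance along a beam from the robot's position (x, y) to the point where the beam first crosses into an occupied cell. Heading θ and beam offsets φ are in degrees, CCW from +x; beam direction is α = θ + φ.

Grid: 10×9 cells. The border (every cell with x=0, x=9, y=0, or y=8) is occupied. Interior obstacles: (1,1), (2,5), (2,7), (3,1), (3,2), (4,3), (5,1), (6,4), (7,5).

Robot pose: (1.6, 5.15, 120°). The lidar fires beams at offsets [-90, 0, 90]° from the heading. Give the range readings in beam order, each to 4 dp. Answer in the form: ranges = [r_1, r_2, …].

beam 1: φ=-90°, α=30°
  d=(0.8660,0.5000)  start (1,5)  tX=0.4619 tY=1.7000  stride 1/|dx|=1.1547 1/|dy|=2.0000
    cross x-line → (2,5), t=0.4619 (wall)
  → r_1 = 0.4619
beam 2: φ=0°, α=120°
  d=(-0.5000,0.8660)  start (1,5)  tX=1.2000 tY=0.9815  stride 1/|dx|=2.0000 1/|dy|=1.1547
    cross y-line → (1,6), t=0.9815
    cross x-line → (0,6), t=1.2000 (wall)
  → r_2 = 1.2000
beam 3: φ=90°, α=210°
  d=(-0.8660,-0.5000)  start (1,5)  tX=0.6928 tY=0.3000  stride 1/|dx|=1.1547 1/|dy|=2.0000
    cross y-line → (1,4), t=0.3000
    cross x-line → (0,4), t=0.6928 (wall)
  → r_3 = 0.6928

ranges = [0.4619, 1.2000, 0.6928]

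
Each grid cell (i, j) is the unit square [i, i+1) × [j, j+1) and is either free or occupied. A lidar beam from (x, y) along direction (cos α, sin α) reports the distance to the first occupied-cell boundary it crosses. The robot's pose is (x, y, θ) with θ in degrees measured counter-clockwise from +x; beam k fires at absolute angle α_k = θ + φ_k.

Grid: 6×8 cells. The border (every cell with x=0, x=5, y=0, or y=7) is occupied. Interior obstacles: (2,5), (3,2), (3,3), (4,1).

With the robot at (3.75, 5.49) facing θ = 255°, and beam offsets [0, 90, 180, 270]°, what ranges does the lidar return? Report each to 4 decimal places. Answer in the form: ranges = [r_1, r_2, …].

beam 1: φ=0°, α=255°
  cosα=-0.2588 sinα=-0.9659 | (3,5) | tMaxX 2.8978 tMaxY 0.5073 | tΔX 3.8637 tΔY 1.0353
    t=0.5073 [y] (3,4)
    t=1.5426 [y] (3,3) — stop
  → r_1 = 1.5426
beam 2: φ=90°, α=345°
  cosα=0.9659 sinα=-0.2588 | (3,5) | tMaxX 0.2588 tMaxY 1.8932 | tΔX 1.0353 tΔY 3.8637
    t=0.2588 [x] (4,5)
    t=1.2941 [x] (5,5) — stop
  → r_2 = 1.2941
beam 3: φ=180°, α=75°
  cosα=0.2588 sinα=0.9659 | (3,5) | tMaxX 0.9659 tMaxY 0.5280 | tΔX 3.8637 tΔY 1.0353
    t=0.5280 [y] (3,6)
    t=0.9659 [x] (4,6)
    t=1.5633 [y] (4,7) — stop
  → r_3 = 1.5633
beam 4: φ=270°, α=165°
  cosα=-0.9659 sinα=0.2588 | (3,5) | tMaxX 0.7765 tMaxY 1.9705 | tΔX 1.0353 tΔY 3.8637
    t=0.7765 [x] (2,5) — stop
  → r_4 = 0.7765

ranges = [1.5426, 1.2941, 1.5633, 0.7765]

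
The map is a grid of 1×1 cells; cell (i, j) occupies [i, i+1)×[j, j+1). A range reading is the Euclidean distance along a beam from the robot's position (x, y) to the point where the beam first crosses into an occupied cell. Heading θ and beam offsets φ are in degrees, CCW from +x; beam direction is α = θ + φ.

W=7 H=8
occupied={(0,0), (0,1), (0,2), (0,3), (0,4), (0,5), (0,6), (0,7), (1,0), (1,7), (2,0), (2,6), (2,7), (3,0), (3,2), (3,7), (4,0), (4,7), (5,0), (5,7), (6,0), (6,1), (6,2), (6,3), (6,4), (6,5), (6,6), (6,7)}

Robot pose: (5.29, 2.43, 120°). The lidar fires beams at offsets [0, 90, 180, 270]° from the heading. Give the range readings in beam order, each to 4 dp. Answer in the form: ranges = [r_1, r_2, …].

beam 1: φ=0°, α=120°
  d=(-0.5000,0.8660)  start (5,2)  tX=0.5800 tY=0.6582  stride 1/|dx|=2.0000 1/|dy|=1.1547
    cross x-line → (4,2), t=0.5800
    cross y-line → (4,3), t=0.6582
    cross y-line → (4,4), t=1.8129
    cross x-line → (3,4), t=2.5800
    cross y-line → (3,5), t=2.9676
    cross y-line → (3,6), t=4.1223
    cross x-line → (2,6), t=4.5800 (wall)
  → r_1 = 4.5800
beam 2: φ=90°, α=210°
  d=(-0.8660,-0.5000)  start (5,2)  tX=0.3349 tY=0.8600  stride 1/|dx|=1.1547 1/|dy|=2.0000
    cross x-line → (4,2), t=0.3349
    cross y-line → (4,1), t=0.8600
    cross x-line → (3,1), t=1.4896
    cross x-line → (2,1), t=2.6443
    cross y-line → (2,0), t=2.8600 (wall)
  → r_2 = 2.8600
beam 3: φ=180°, α=300°
  d=(0.5000,-0.8660)  start (5,2)  tX=1.4200 tY=0.4965  stride 1/|dx|=2.0000 1/|dy|=1.1547
    cross y-line → (5,1), t=0.4965
    cross x-line → (6,1), t=1.4200 (wall)
  → r_3 = 1.4200
beam 4: φ=270°, α=30°
  d=(0.8660,0.5000)  start (5,2)  tX=0.8198 tY=1.1400  stride 1/|dx|=1.1547 1/|dy|=2.0000
    cross x-line → (6,2), t=0.8198 (wall)
  → r_4 = 0.8198

ranges = [4.5800, 2.8600, 1.4200, 0.8198]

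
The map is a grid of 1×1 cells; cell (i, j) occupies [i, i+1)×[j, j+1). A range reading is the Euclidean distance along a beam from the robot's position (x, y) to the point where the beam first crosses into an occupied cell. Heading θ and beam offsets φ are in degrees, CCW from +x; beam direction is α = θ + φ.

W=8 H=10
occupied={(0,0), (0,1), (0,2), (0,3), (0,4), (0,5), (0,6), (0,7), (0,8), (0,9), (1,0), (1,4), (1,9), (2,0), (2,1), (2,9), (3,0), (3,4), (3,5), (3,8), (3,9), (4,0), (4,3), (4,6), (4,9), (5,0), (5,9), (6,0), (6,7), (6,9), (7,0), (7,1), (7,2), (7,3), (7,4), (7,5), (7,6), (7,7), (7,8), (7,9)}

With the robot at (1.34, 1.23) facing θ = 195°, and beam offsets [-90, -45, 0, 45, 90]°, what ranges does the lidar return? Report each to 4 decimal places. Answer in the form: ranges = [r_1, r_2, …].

beam 1: φ=-90°, α=105°
  direction (-0.2588, 0.9659); cell (1,1); t to first gridline: x 1.3137, y 0.7972 (then +3.8637 / +1.0353)
    (1,2) via y @ 0.7972
    (0,2) via x @ 1.3137  # hit
  → r_1 = 1.3137
beam 2: φ=-45°, α=150°
  direction (-0.8660, 0.5000); cell (1,1); t to first gridline: x 0.3926, y 1.5400 (then +1.1547 / +2.0000)
    (0,1) via x @ 0.3926  # hit
  → r_2 = 0.3926
beam 3: φ=0°, α=195°
  direction (-0.9659, -0.2588); cell (1,1); t to first gridline: x 0.3520, y 0.8887 (then +1.0353 / +3.8637)
    (0,1) via x @ 0.3520  # hit
  → r_3 = 0.3520
beam 4: φ=45°, α=240°
  direction (-0.5000, -0.8660); cell (1,1); t to first gridline: x 0.6800, y 0.2656 (then +2.0000 / +1.1547)
    (1,0) via y @ 0.2656  # hit
  → r_4 = 0.2656
beam 5: φ=90°, α=285°
  direction (0.2588, -0.9659); cell (1,1); t to first gridline: x 2.5500, y 0.2381 (then +3.8637 / +1.0353)
    (1,0) via y @ 0.2381  # hit
  → r_5 = 0.2381

ranges = [1.3137, 0.3926, 0.3520, 0.2656, 0.2381]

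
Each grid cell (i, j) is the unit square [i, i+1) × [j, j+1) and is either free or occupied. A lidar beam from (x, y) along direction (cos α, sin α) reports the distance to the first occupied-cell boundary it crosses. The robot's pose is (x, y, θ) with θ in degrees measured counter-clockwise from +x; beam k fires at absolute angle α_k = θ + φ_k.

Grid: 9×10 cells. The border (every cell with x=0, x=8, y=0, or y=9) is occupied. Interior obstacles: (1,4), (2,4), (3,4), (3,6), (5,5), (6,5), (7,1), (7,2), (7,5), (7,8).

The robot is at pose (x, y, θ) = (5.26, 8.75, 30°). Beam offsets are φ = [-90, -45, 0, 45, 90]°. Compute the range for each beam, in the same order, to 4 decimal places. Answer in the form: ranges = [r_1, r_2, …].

beam 1: φ=-90°, α=300°
  d=(0.5000,-0.8660)  start (5,8)  tX=1.4800 tY=0.8660  stride 1/|dx|=2.0000 1/|dy|=1.1547
    cross y-line → (5,7), t=0.8660
    cross x-line → (6,7), t=1.4800
    cross y-line → (6,6), t=2.0207
    cross y-line → (6,5), t=3.1754 (wall)
  → r_1 = 3.1754
beam 2: φ=-45°, α=345°
  d=(0.9659,-0.2588)  start (5,8)  tX=0.7661 tY=2.8978  stride 1/|dx|=1.0353 1/|dy|=3.8637
    cross x-line → (6,8), t=0.7661
    cross x-line → (7,8), t=1.8014 (wall)
  → r_2 = 1.8014
beam 3: φ=0°, α=30°
  d=(0.8660,0.5000)  start (5,8)  tX=0.8545 tY=0.5000  stride 1/|dx|=1.1547 1/|dy|=2.0000
    cross y-line → (5,9), t=0.5000 (wall)
  → r_3 = 0.5000
beam 4: φ=45°, α=75°
  d=(0.2588,0.9659)  start (5,8)  tX=2.8591 tY=0.2588  stride 1/|dx|=3.8637 1/|dy|=1.0353
    cross y-line → (5,9), t=0.2588 (wall)
  → r_4 = 0.2588
beam 5: φ=90°, α=120°
  d=(-0.5000,0.8660)  start (5,8)  tX=0.5200 tY=0.2887  stride 1/|dx|=2.0000 1/|dy|=1.1547
    cross y-line → (5,9), t=0.2887 (wall)
  → r_5 = 0.2887

ranges = [3.1754, 1.8014, 0.5000, 0.2588, 0.2887]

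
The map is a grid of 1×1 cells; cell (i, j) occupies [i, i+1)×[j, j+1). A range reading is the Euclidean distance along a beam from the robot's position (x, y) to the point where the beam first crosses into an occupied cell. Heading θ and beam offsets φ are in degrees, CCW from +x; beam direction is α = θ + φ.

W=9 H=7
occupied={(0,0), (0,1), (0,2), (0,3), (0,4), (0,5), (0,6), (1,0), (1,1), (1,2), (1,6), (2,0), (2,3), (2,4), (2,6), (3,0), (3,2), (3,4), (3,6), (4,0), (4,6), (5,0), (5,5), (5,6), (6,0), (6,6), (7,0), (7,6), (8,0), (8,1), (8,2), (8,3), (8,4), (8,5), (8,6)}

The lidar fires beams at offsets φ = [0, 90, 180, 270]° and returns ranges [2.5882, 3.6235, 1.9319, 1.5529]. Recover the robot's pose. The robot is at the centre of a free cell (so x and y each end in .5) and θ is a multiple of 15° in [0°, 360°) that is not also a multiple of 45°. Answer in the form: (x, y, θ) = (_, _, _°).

Candidates: 28 free-cell centres × 16 headings = 448 poses. Raycast each; keep the one whose scan matches to 4 dp.
  (4.5, 3.5, 300°): beam 1 = 2.8868 ≠ 2.5882 ✗
  (7.5, 2.5, 345°): beam 1 = 0.5176 ≠ 2.5882 ✗
  (7.5, 2.5, 195°): beam 1 = 5.6940 ≠ 2.5882 ✗
  (4.5, 2.5, 300°): beam 1 = 1.7321 ≠ 2.5882 ✗
  (1.5, 4.5, 150°): beam 1 = 0.5774 ≠ 2.5882 ✗
  …
  (4.5, 3.5, 255°): r_1=2.5882, r_2=3.6235, r_3=1.9319, r_4=1.5529 — all match ✓
Unique over the lattice → pose = (4.5, 3.5, 255°).

(x, y, θ) = (4.5, 3.5, 255°)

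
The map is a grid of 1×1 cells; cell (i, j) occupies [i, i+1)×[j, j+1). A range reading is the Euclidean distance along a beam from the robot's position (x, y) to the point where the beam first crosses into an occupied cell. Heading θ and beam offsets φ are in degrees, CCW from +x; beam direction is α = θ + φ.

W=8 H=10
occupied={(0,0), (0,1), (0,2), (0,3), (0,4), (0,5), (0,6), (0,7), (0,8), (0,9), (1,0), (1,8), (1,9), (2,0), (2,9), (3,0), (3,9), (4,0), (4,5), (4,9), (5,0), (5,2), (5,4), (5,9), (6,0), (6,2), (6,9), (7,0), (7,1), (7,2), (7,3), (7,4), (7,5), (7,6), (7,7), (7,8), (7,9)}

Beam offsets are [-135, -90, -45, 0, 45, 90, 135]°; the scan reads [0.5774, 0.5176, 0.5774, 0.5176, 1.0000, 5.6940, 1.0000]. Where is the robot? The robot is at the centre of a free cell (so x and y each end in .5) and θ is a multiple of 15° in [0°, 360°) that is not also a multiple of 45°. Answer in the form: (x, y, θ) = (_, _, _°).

(x, y, θ) = (6.5, 3.5, 15°)

Candidates: 43 free-cell centres × 16 headings = 688 poses. Raycast each; keep the one whose scan matches to 4 dp.
  (4.5, 1.5, 165°): beam 1 = 1.0000 ≠ 0.5774 ✗
  (3.5, 3.5, 210°): beam 1 = 1.9319 ≠ 0.5774 ✗
  (3.5, 8.5, 105°): beam 1 = 4.0415 ≠ 0.5774 ✗
  (3.5, 5.5, 120°): beam 1 = 0.5176 ≠ 0.5774 ✗
  (2.5, 6.5, 120°): beam 1 = 1.9319 ≠ 0.5774 ✗
  …
  (6.5, 3.5, 15°): r_1=0.5774, r_2=0.5176, r_3=0.5774, r_4=0.5176, r_5=1.0000, r_6=5.6940, r_7=1.0000 — all match ✓
Only this pose fits every beam.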